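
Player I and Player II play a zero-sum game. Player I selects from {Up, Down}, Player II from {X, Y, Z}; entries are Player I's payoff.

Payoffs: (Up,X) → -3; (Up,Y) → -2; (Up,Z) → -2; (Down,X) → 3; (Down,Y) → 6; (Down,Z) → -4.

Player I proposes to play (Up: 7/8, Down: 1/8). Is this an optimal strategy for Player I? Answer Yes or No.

Against X this mix gives (7/8)·(-3) + (1/8)·3 = -9/4.
Against Y this mix gives (7/8)·(-2) + (1/8)·6 = -1.
Against Z this mix gives (7/8)·(-2) + (1/8)·(-4) = -9/4.
All of Player II's active replies (X, Z) yield -9/4, and no column does worse for Player I. The mix makes Player II indifferent and guarantees -9/4, so it is optimal.

Yes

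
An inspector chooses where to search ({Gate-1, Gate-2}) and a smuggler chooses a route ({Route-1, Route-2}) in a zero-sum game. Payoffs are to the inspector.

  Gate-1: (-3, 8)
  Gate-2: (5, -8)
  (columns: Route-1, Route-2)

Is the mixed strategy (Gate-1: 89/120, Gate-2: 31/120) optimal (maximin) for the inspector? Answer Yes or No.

No

Against Route-1 this mix gives (89/120)·(-3) + (31/120)·5 = -14/15.
Against Route-2 this mix gives (89/120)·8 + (31/120)·(-8) = 58/15.
The smuggler will play Route-1, holding the inspector to -14/15. Shifting weight toward the row that does better against Route-1 would raise this floor (the equalizing mix achieves 2/3 against both Route-1 and Route-2), so the proposed strategy is not optimal.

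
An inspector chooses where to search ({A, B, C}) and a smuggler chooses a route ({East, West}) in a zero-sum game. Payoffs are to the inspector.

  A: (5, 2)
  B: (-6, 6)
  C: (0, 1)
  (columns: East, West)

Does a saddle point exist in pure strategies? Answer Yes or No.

No

Row minima: A → 2, B → -6, C → 0; maximin = 2.
Column maxima: East → 5, West → 6; minimax = 5.
2 ≠ 5, so no pure-strategy equilibrium exists.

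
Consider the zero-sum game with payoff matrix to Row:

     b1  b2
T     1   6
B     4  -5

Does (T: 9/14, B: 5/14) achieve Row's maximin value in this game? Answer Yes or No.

Against b1 this mix gives (9/14)·1 + (5/14)·4 = 29/14.
Against b2 this mix gives (9/14)·6 + (5/14)·(-5) = 29/14.
All of Column's active replies (b1, b2) yield 29/14, and no column does worse for Row. The mix makes Column indifferent and guarantees 29/14, so it is optimal.

Yes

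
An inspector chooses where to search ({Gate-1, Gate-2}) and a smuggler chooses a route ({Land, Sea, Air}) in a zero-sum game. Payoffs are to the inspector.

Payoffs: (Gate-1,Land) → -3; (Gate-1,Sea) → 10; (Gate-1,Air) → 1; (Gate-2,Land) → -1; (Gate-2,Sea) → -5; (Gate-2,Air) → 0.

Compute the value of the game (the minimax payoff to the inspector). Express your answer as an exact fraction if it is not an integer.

-25/17

Row minima: Gate-1 → -3, Gate-2 → -5; maximin = -3.
Column maxima: Land → -1, Sea → 10, Air → 1; minimax = -1.
-3 ≠ -1, so there is no saddle point; optimal play is mixed.
Air is strictly dominated by Land (it gives the inspector strictly more in every row), so the smuggler never plays it.
On the remaining 2×2 (Gate-1, Gate-2 vs Land, Sea):
Let the inspector play Gate-1 with probability p. Expected payoff against Land: (-3)p + (-1)(1−p) = −2p − 1; against Sea: 10p + (-5)(1−p) = 15p − 5.
Setting these equal: −2p − 1 = 15p − 5 ⇒ −17p = -4 ⇒ p = 4/17, and the value is (-2)·(4/17) − 1 = -25/17.
For the smuggler: with q = P(Land), equating Gate-1's and Gate-2's payoffs gives −13q + 10 = 4q − 5 ⇒ q = 15/17.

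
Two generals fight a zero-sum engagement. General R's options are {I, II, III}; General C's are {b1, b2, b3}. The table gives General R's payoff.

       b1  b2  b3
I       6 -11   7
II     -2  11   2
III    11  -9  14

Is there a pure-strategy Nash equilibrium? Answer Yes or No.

No

Row minima: I → -11, II → -2, III → -9; maximin = -2.
Column maxima: b1 → 11, b2 → 11, b3 → 14; minimax = 11.
-2 ≠ 11, so no pure-strategy equilibrium exists.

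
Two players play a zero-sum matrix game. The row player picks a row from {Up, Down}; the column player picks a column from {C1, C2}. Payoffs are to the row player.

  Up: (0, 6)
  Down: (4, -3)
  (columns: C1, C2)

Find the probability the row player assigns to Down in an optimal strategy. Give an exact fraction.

Row minima: Up → 0, Down → -3; maximin = 0.
Column maxima: C1 → 4, C2 → 6; minimax = 4.
0 ≠ 4, so there is no saddle point; optimal play is mixed.
Let the row player play Up with probability p. Expected payoff against C1: 0p + 4(1−p) = −4p + 4; against C2: 6p + (-3)(1−p) = 9p − 3.
Setting these equal: −4p + 4 = 9p − 3 ⇒ −13p = -7 ⇒ p = 7/13, and the value is (-4)·(7/13) + 4 = 24/13.
For the column player: with q = P(C1), equating Up's and Down's payoffs gives −6q + 6 = 7q − 3 ⇒ q = 9/13.

6/13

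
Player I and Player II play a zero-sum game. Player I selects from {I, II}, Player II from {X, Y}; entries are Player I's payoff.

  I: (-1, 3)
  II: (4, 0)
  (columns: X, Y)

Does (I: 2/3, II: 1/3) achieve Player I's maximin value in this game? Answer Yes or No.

Against X this mix gives (2/3)·(-1) + (1/3)·4 = 2/3.
Against Y this mix gives (2/3)·3 + (1/3)·0 = 2.
Player II will play X, holding Player I to 2/3. Shifting weight toward the row that does better against X would raise this floor (the equalizing mix achieves 3/2 against both X and Y), so the proposed strategy is not optimal.

No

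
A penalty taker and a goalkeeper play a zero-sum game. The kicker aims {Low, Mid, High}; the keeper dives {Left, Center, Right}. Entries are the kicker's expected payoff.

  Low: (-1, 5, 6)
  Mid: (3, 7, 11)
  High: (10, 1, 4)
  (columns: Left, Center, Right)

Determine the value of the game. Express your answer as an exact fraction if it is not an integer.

67/13

Row minima: Low → -1, Mid → 3, High → 1; maximin = 3.
Column maxima: Left → 10, Center → 7, Right → 11; minimax = 7.
3 ≠ 7, so there is no saddle point; optimal play is mixed.
Low is strictly dominated by Mid, so the kicker never plays it.
Right is strictly dominated by Center (it gives the kicker strictly more in every row), so the keeper never plays it.
On the remaining 2×2 (Mid, High vs Left, Center):
Let the kicker play Mid with probability p. Expected payoff against Left: 3p + 10(1−p) = −7p + 10; against Center: 7p + 1(1−p) = 6p + 1.
Setting these equal: −7p + 10 = 6p + 1 ⇒ −13p = -9 ⇒ p = 9/13, and the value is (-7)·(9/13) + 10 = 67/13.
For the keeper: with q = P(Left), equating Mid's and High's payoffs gives −4q + 7 = 9q + 1 ⇒ q = 6/13.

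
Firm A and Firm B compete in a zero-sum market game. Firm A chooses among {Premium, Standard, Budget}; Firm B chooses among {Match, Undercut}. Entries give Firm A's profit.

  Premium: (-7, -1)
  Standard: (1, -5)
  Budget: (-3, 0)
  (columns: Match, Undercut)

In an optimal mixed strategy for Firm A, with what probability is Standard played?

1/3

Row minima: Premium → -7, Standard → -5, Budget → -3; maximin = -3.
Column maxima: Match → 1, Undercut → 0; minimax = 0.
-3 ≠ 0, so there is no saddle point; optimal play is mixed.
Premium is strictly dominated by Budget, so Firm A never plays it.
On the remaining 2×2 (Standard, Budget vs Match, Undercut):
Let Firm A play Standard with probability p. Expected payoff against Match: 1p + (-3)(1−p) = 4p − 3; against Undercut: (-5)p + 0(1−p) = −5p.
Setting these equal: 4p − 3 = −5p ⇒ 9p = 3 ⇒ p = 1/3, and the value is (4)·(1/3) − 3 = -5/3.
For Firm B: with q = P(Match), equating Standard's and Budget's payoffs gives 6q − 5 = −3q ⇒ q = 5/9.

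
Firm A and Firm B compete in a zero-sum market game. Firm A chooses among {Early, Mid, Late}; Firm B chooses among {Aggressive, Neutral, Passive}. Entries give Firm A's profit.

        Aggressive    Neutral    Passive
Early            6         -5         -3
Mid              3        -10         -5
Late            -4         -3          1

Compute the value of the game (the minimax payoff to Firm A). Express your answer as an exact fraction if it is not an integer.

Row minima: Early → -5, Mid → -10, Late → -4; maximin = -4.
Column maxima: Aggressive → 6, Neutral → -3, Passive → 1; minimax = -3.
-4 ≠ -3, so there is no saddle point; optimal play is mixed.
Mid is strictly dominated by Early, so Firm A never plays it.
Passive is strictly dominated by Neutral (it gives Firm A strictly more in every row), so Firm B never plays it.
On the remaining 2×2 (Early, Late vs Aggressive, Neutral):
Let Firm A play Early with probability p. Expected payoff against Aggressive: 6p + (-4)(1−p) = 10p − 4; against Neutral: (-5)p + (-3)(1−p) = −2p − 3.
Setting these equal: 10p − 4 = −2p − 3 ⇒ 12p = 1 ⇒ p = 1/12, and the value is (10)·(1/12) − 4 = -19/6.
For Firm B: with q = P(Aggressive), equating Early's and Late's payoffs gives 11q − 5 = −q − 3 ⇒ q = 1/6.

-19/6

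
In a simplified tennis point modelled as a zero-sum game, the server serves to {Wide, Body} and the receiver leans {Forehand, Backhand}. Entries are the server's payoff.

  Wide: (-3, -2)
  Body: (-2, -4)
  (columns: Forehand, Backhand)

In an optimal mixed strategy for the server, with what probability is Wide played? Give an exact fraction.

2/3

Row minima: Wide → -3, Body → -4; maximin = -3.
Column maxima: Forehand → -2, Backhand → -2; minimax = -2.
-3 ≠ -2, so there is no saddle point; optimal play is mixed.
Let the server play Wide with probability p. Expected payoff against Forehand: (-3)p + (-2)(1−p) = −p − 2; against Backhand: (-2)p + (-4)(1−p) = 2p − 4.
Setting these equal: −p − 2 = 2p − 4 ⇒ −3p = -2 ⇒ p = 2/3, and the value is (-1)·(2/3) − 2 = -8/3.
For the receiver: with q = P(Forehand), equating Wide's and Body's payoffs gives −q − 2 = 2q − 4 ⇒ q = 2/3.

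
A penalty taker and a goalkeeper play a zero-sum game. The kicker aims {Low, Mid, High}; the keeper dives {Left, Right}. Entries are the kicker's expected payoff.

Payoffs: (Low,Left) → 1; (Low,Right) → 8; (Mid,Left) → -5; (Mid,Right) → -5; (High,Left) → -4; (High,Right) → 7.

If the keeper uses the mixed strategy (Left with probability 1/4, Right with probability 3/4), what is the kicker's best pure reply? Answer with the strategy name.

Expected payoff of Low: (1/4)·1 + (3/4)·8 = 25/4.
Expected payoff of Mid: (1/4)·(-5) + (3/4)·(-5) = -5.
Expected payoff of High: (1/4)·(-4) + (3/4)·7 = 17/4.
The largest is 25/4, so the kicker's best response is Low.

Low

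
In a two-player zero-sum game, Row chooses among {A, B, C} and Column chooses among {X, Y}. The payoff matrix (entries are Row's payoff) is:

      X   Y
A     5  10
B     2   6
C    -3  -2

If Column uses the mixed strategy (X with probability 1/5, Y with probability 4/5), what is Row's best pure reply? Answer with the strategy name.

Expected payoff of A: (1/5)·5 + (4/5)·10 = 9.
Expected payoff of B: (1/5)·2 + (4/5)·6 = 26/5.
Expected payoff of C: (1/5)·(-3) + (4/5)·(-2) = -11/5.
The largest is 9, so Row's best response is A.

A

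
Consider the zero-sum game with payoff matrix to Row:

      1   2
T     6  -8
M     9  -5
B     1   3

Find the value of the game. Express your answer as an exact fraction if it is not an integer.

2

Row minima: T → -8, M → -5, B → 1; maximin = 1.
Column maxima: 1 → 9, 2 → 3; minimax = 3.
1 ≠ 3, so there is no saddle point; optimal play is mixed.
T is strictly dominated by M, so Row never plays it.
On the remaining 2×2 (M, B vs 1, 2):
Let Row play M with probability p. Expected payoff against 1: 9p + 1(1−p) = 8p + 1; against 2: (-5)p + 3(1−p) = −8p + 3.
Setting these equal: 8p + 1 = −8p + 3 ⇒ 16p = 2 ⇒ p = 1/8, and the value is (8)·(1/8) + 1 = 2.
For Column: with q = P(1), equating M's and B's payoffs gives 14q − 5 = −2q + 3 ⇒ q = 1/2.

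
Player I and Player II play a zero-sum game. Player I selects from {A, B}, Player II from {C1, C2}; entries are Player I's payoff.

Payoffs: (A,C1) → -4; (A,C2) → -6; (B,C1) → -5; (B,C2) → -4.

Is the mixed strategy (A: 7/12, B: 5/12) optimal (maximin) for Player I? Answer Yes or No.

No

Against C1 this mix gives (7/12)·(-4) + (5/12)·(-5) = -53/12.
Against C2 this mix gives (7/12)·(-6) + (5/12)·(-4) = -31/6.
Player II will play C2, holding Player I to -31/6. Shifting weight toward the row that does better against C2 would raise this floor (the equalizing mix achieves -14/3 against both C2 and C1), so the proposed strategy is not optimal.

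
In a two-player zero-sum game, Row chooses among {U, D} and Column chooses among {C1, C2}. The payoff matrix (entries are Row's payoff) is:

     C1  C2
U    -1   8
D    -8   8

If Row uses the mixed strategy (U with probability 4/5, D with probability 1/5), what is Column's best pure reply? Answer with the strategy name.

If Column plays C1, Row's expected payoff is (4/5)·(-1) + (1/5)·(-8) = -12/5.
If Column plays C2, Row's expected payoff is (4/5)·8 + (1/5)·8 = 8.
Column minimizes Row's payoff; the smallest is -12/5, so the best response is C1.

C1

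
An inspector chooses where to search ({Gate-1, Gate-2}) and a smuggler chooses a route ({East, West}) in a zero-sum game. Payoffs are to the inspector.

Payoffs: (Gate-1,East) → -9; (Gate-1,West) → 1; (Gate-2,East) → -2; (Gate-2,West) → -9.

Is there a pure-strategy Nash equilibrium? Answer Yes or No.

No

Row minima: Gate-1 → -9, Gate-2 → -9; maximin = -9.
Column maxima: East → -2, West → 1; minimax = -2.
-9 ≠ -2, so no pure-strategy equilibrium exists.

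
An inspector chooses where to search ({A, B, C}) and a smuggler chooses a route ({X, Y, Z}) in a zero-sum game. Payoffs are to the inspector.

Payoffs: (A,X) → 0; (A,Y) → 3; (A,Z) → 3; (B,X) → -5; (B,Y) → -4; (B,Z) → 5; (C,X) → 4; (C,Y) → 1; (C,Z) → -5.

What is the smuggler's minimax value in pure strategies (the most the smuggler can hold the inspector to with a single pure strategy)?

Column maxima: X → 4, Y → 3, Z → 5.
The smallest of these is 3.

3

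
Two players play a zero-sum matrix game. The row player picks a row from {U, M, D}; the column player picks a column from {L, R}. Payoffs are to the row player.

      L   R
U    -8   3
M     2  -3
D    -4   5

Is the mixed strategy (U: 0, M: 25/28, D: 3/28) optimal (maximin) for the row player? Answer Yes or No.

Against L this mix gives (25/28)·2 + (3/28)·(-4) = 19/14.
Against R this mix gives (25/28)·(-3) + (3/28)·5 = -15/7.
The column player will play R, holding the row player to -15/7. Shifting weight toward the row that does better against R would raise this floor (the equalizing mix achieves -1/7 against both R and L), so the proposed strategy is not optimal.

No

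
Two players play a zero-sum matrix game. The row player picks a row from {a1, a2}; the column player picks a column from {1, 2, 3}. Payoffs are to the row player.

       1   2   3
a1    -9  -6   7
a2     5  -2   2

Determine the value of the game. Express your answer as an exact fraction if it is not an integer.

Row minima: a1 → -9, a2 → -2; maximin = -2.
Column maxima: 1 → 5, 2 → -2, 3 → 7; minimax = -2.
Since maximin = minimax = -2, there is a saddle point and the value is -2.

-2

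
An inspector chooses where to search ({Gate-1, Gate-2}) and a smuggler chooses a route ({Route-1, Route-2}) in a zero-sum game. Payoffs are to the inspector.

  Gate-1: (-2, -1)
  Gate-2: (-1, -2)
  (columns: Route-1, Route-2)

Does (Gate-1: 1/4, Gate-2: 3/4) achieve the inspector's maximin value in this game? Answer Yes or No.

Against Route-1 this mix gives (1/4)·(-2) + (3/4)·(-1) = -5/4.
Against Route-2 this mix gives (1/4)·(-1) + (3/4)·(-2) = -7/4.
The smuggler will play Route-2, holding the inspector to -7/4. Shifting weight toward the row that does better against Route-2 would raise this floor (the equalizing mix achieves -3/2 against both Route-2 and Route-1), so the proposed strategy is not optimal.

No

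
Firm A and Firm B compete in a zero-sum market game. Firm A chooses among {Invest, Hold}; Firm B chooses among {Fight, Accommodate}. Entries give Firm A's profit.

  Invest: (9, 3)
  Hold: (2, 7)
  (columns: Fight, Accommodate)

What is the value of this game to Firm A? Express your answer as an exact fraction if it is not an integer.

Row minima: Invest → 3, Hold → 2; maximin = 3.
Column maxima: Fight → 9, Accommodate → 7; minimax = 7.
3 ≠ 7, so there is no saddle point; optimal play is mixed.
Let Firm A play Invest with probability p. Expected payoff against Fight: 9p + 2(1−p) = 7p + 2; against Accommodate: 3p + 7(1−p) = −4p + 7.
Setting these equal: 7p + 2 = −4p + 7 ⇒ 11p = 5 ⇒ p = 5/11, and the value is (7)·(5/11) + 2 = 57/11.
For Firm B: with q = P(Fight), equating Invest's and Hold's payoffs gives 6q + 3 = −5q + 7 ⇒ q = 4/11.

57/11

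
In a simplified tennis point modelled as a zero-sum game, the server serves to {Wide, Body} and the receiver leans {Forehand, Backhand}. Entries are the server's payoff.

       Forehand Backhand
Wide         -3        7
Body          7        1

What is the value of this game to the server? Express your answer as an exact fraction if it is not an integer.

13/4

Row minima: Wide → -3, Body → 1; maximin = 1.
Column maxima: Forehand → 7, Backhand → 7; minimax = 7.
1 ≠ 7, so there is no saddle point; optimal play is mixed.
Let the server play Wide with probability p. Expected payoff against Forehand: (-3)p + 7(1−p) = −10p + 7; against Backhand: 7p + 1(1−p) = 6p + 1.
Setting these equal: −10p + 7 = 6p + 1 ⇒ −16p = -6 ⇒ p = 3/8, and the value is (-10)·(3/8) + 7 = 13/4.
For the receiver: with q = P(Forehand), equating Wide's and Body's payoffs gives −10q + 7 = 6q + 1 ⇒ q = 3/8.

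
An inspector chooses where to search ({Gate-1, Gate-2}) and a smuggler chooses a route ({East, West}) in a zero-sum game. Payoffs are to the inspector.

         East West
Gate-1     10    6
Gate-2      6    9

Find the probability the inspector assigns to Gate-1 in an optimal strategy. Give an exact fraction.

3/7

Row minima: Gate-1 → 6, Gate-2 → 6; maximin = 6.
Column maxima: East → 10, West → 9; minimax = 9.
6 ≠ 9, so there is no saddle point; optimal play is mixed.
Let the inspector play Gate-1 with probability p. Expected payoff against East: 10p + 6(1−p) = 4p + 6; against West: 6p + 9(1−p) = −3p + 9.
Setting these equal: 4p + 6 = −3p + 9 ⇒ 7p = 3 ⇒ p = 3/7, and the value is (4)·(3/7) + 6 = 54/7.
For the smuggler: with q = P(East), equating Gate-1's and Gate-2's payoffs gives 4q + 6 = −3q + 9 ⇒ q = 3/7.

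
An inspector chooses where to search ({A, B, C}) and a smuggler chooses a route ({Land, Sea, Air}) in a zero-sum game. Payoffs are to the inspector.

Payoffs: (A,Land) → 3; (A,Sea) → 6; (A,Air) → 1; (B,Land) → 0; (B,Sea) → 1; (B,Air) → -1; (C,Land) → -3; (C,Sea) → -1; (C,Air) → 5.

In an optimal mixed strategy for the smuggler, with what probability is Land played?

Row minima: A → 1, B → -1, C → -3; maximin = 1.
Column maxima: Land → 3, Sea → 6, Air → 5; minimax = 3.
1 ≠ 3, so there is no saddle point; optimal play is mixed.
B is strictly dominated by A, so the inspector never plays it.
Sea is strictly dominated by Land (it gives the inspector strictly more in every row), so the smuggler never plays it.
On the remaining 2×2 (A, C vs Land, Air):
Let the inspector play A with probability p. Expected payoff against Land: 3p + (-3)(1−p) = 6p − 3; against Air: 1p + 5(1−p) = −4p + 5.
Setting these equal: 6p − 3 = −4p + 5 ⇒ 10p = 8 ⇒ p = 4/5, and the value is (6)·(4/5) − 3 = 9/5.
For the smuggler: with q = P(Land), equating A's and C's payoffs gives 2q + 1 = −8q + 5 ⇒ q = 2/5.

2/5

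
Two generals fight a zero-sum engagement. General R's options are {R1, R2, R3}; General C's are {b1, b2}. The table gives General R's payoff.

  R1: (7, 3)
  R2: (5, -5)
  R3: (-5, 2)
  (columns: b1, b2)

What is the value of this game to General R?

Row minima: R1 → 3, R2 → -5, R3 → -5; maximin = 3.
Column maxima: b1 → 7, b2 → 3; minimax = 3.
Since maximin = minimax = 3, there is a saddle point and the value is 3.

3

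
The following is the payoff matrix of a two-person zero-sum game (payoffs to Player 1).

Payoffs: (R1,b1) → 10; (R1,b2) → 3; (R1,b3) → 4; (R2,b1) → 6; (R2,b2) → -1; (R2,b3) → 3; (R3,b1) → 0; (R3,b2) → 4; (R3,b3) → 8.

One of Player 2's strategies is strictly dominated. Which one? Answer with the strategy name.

b2 holds Player 1's payoff strictly below b3 in every row: 3 < 4, -1 < 3, 4 < 8.
So b3 is strictly dominated for Player 2.

b3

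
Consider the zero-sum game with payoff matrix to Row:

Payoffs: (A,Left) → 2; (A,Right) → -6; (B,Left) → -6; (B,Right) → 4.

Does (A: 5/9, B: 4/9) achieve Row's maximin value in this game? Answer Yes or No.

Against Left this mix gives (5/9)·2 + (4/9)·(-6) = -14/9.
Against Right this mix gives (5/9)·(-6) + (4/9)·4 = -14/9.
All of Column's active replies (Left, Right) yield -14/9, and no column does worse for Row. The mix makes Column indifferent and guarantees -14/9, so it is optimal.

Yes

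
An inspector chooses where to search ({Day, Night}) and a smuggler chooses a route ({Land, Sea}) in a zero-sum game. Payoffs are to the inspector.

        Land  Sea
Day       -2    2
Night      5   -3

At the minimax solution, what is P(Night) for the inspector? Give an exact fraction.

Row minima: Day → -2, Night → -3; maximin = -2.
Column maxima: Land → 5, Sea → 2; minimax = 2.
-2 ≠ 2, so there is no saddle point; optimal play is mixed.
Let the inspector play Day with probability p. Expected payoff against Land: (-2)p + 5(1−p) = −7p + 5; against Sea: 2p + (-3)(1−p) = 5p − 3.
Setting these equal: −7p + 5 = 5p − 3 ⇒ −12p = -8 ⇒ p = 2/3, and the value is (-7)·(2/3) + 5 = 1/3.
For the smuggler: with q = P(Land), equating Day's and Night's payoffs gives −4q + 2 = 8q − 3 ⇒ q = 5/12.

1/3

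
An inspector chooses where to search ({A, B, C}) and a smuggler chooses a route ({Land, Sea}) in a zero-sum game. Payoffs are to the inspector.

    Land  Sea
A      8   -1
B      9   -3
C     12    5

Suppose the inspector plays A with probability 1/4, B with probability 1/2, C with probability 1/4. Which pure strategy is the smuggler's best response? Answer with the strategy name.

Sea

If the smuggler plays Land, the inspector's expected payoff is (1/4)·8 + (1/2)·9 + (1/4)·12 = 19/2.
If the smuggler plays Sea, the inspector's expected payoff is (1/4)·(-1) + (1/2)·(-3) + (1/4)·5 = -1/2.
The smuggler minimizes the inspector's payoff; the smallest is -1/2, so the best response is Sea.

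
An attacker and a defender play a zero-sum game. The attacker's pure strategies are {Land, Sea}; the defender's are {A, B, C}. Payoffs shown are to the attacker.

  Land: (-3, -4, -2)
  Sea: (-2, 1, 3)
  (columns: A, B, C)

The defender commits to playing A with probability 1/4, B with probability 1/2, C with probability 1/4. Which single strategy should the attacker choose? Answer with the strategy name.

Expected payoff of Land: (1/4)·(-3) + (1/2)·(-4) + (1/4)·(-2) = -13/4.
Expected payoff of Sea: (1/4)·(-2) + (1/2)·1 + (1/4)·3 = 3/4.
The largest is 3/4, so the attacker's best response is Sea.

Sea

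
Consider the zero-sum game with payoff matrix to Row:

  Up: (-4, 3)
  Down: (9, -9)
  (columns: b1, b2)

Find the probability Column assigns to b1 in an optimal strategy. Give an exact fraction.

12/25

Row minima: Up → -4, Down → -9; maximin = -4.
Column maxima: b1 → 9, b2 → 3; minimax = 3.
-4 ≠ 3, so there is no saddle point; optimal play is mixed.
Let Row play Up with probability p. Expected payoff against b1: (-4)p + 9(1−p) = −13p + 9; against b2: 3p + (-9)(1−p) = 12p − 9.
Setting these equal: −13p + 9 = 12p − 9 ⇒ −25p = -18 ⇒ p = 18/25, and the value is (-13)·(18/25) + 9 = -9/25.
For Column: with q = P(b1), equating Up's and Down's payoffs gives −7q + 3 = 18q − 9 ⇒ q = 12/25.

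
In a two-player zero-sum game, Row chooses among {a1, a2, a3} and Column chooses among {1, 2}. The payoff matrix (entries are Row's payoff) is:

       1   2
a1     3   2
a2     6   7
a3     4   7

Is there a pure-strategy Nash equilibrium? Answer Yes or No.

Row minima: a1 → 2, a2 → 6, a3 → 4; maximin = 6.
Column maxima: 1 → 6, 2 → 7; minimax = 6.
maximin = minimax = 6, so a saddle point exists.

Yes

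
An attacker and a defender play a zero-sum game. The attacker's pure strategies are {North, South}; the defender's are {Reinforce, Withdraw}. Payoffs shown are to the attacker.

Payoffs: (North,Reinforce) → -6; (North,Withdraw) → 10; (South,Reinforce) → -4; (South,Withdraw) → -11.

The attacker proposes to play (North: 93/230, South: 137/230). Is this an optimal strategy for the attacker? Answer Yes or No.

Against Reinforce this mix gives (93/230)·(-6) + (137/230)·(-4) = -553/115.
Against Withdraw this mix gives (93/230)·10 + (137/230)·(-11) = -577/230.
The defender will play Reinforce, holding the attacker to -553/115. Shifting weight toward the row that does better against Reinforce would raise this floor (the equalizing mix achieves -106/23 against both Reinforce and Withdraw), so the proposed strategy is not optimal.

No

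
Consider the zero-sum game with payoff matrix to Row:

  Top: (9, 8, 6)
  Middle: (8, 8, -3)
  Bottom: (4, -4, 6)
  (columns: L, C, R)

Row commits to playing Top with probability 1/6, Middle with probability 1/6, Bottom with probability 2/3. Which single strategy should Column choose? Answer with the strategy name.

If Column plays L, Row's expected payoff is (1/6)·9 + (1/6)·8 + (2/3)·4 = 11/2.
If Column plays C, Row's expected payoff is (1/6)·8 + (1/6)·8 + (2/3)·(-4) = 0.
If Column plays R, Row's expected payoff is (1/6)·6 + (1/6)·(-3) + (2/3)·6 = 9/2.
Column minimizes Row's payoff; the smallest is 0, so the best response is C.

C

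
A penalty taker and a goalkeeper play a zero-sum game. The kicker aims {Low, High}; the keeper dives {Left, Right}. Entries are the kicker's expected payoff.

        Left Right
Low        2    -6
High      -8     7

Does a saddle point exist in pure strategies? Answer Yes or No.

No

Row minima: Low → -6, High → -8; maximin = -6.
Column maxima: Left → 2, Right → 7; minimax = 2.
-6 ≠ 2, so no pure-strategy equilibrium exists.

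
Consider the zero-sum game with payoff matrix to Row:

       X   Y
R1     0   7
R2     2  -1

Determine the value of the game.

7/5

Row minima: R1 → 0, R2 → -1; maximin = 0.
Column maxima: X → 2, Y → 7; minimax = 2.
0 ≠ 2, so there is no saddle point; optimal play is mixed.
Let Row play R1 with probability p. Expected payoff against X: 0p + 2(1−p) = −2p + 2; against Y: 7p + (-1)(1−p) = 8p − 1.
Setting these equal: −2p + 2 = 8p − 1 ⇒ −10p = -3 ⇒ p = 3/10, and the value is (-2)·(3/10) + 2 = 7/5.
For Column: with q = P(X), equating R1's and R2's payoffs gives −7q + 7 = 3q − 1 ⇒ q = 4/5.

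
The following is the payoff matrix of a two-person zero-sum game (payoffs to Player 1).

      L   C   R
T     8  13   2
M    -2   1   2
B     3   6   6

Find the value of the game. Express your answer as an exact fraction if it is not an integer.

Row minima: T → 2, M → -2, B → 3; maximin = 3.
Column maxima: L → 8, C → 13, R → 6; minimax = 6.
3 ≠ 6, so there is no saddle point; optimal play is mixed.
M is strictly dominated by B, so Player 1 never plays it.
C is strictly dominated by L (it gives Player 1 strictly more in every row), so Player 2 never plays it.
On the remaining 2×2 (T, B vs L, R):
Let Player 1 play T with probability p. Expected payoff against L: 8p + 3(1−p) = 5p + 3; against R: 2p + 6(1−p) = −4p + 6.
Setting these equal: 5p + 3 = −4p + 6 ⇒ 9p = 3 ⇒ p = 1/3, and the value is (5)·(1/3) + 3 = 14/3.
For Player 2: with q = P(L), equating T's and B's payoffs gives 6q + 2 = −3q + 6 ⇒ q = 4/9.

14/3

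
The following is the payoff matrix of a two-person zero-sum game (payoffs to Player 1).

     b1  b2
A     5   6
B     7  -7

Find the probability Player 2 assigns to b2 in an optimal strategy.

2/15

Row minima: A → 5, B → -7; maximin = 5.
Column maxima: b1 → 7, b2 → 6; minimax = 6.
5 ≠ 6, so there is no saddle point; optimal play is mixed.
Let Player 1 play A with probability p. Expected payoff against b1: 5p + 7(1−p) = −2p + 7; against b2: 6p + (-7)(1−p) = 13p − 7.
Setting these equal: −2p + 7 = 13p − 7 ⇒ −15p = -14 ⇒ p = 14/15, and the value is (-2)·(14/15) + 7 = 77/15.
For Player 2: with q = P(b1), equating A's and B's payoffs gives −q + 6 = 14q − 7 ⇒ q = 13/15.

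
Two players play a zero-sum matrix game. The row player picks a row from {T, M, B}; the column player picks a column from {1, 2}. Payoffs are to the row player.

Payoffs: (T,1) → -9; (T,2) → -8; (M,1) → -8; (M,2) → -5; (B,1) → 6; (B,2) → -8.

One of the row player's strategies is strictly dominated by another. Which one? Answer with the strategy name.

M gives a strictly higher payoff than T against every column: -8 > -9, -5 > -8.
So T is strictly dominated and the row player never plays it.

T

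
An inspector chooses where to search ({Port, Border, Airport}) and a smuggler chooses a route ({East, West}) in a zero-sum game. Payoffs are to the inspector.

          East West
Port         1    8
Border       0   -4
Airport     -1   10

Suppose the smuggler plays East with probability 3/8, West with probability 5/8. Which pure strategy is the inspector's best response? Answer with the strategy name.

Airport

Expected payoff of Port: (3/8)·1 + (5/8)·8 = 43/8.
Expected payoff of Border: (3/8)·0 + (5/8)·(-4) = -5/2.
Expected payoff of Airport: (3/8)·(-1) + (5/8)·10 = 47/8.
The largest is 47/8, so the inspector's best response is Airport.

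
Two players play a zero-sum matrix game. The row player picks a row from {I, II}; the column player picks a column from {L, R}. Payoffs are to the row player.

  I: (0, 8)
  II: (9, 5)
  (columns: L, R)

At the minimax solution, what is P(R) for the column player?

Row minima: I → 0, II → 5; maximin = 5.
Column maxima: L → 9, R → 8; minimax = 8.
5 ≠ 8, so there is no saddle point; optimal play is mixed.
Let the row player play I with probability p. Expected payoff against L: 0p + 9(1−p) = −9p + 9; against R: 8p + 5(1−p) = 3p + 5.
Setting these equal: −9p + 9 = 3p + 5 ⇒ −12p = -4 ⇒ p = 1/3, and the value is (-9)·(1/3) + 9 = 6.
For the column player: with q = P(L), equating I's and II's payoffs gives −8q + 8 = 4q + 5 ⇒ q = 1/4.

3/4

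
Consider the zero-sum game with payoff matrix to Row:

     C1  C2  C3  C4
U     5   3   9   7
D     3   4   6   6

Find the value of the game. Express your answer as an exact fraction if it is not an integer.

Row minima: U → 3, D → 3; maximin = 3.
Column maxima: C1 → 5, C2 → 4, C3 → 9, C4 → 7; minimax = 4.
3 ≠ 4, so there is no saddle point; optimal play is mixed.
C3 is strictly dominated by C1 (it gives Row strictly more in every row), so Column never plays it.
C4 is strictly dominated by C1 (it gives Row strictly more in every row), so Column never plays it.
On the remaining 2×2 (U, D vs C1, C2):
Let Row play U with probability p. Expected payoff against C1: 5p + 3(1−p) = 2p + 3; against C2: 3p + 4(1−p) = −p + 4.
Setting these equal: 2p + 3 = −p + 4 ⇒ 3p = 1 ⇒ p = 1/3, and the value is (2)·(1/3) + 3 = 11/3.
For Column: with q = P(C1), equating U's and D's payoffs gives 2q + 3 = −q + 4 ⇒ q = 1/3.

11/3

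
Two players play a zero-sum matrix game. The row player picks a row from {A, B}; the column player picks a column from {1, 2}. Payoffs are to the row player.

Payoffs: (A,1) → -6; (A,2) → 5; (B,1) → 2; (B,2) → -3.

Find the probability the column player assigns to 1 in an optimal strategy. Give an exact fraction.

Row minima: A → -6, B → -3; maximin = -3.
Column maxima: 1 → 2, 2 → 5; minimax = 2.
-3 ≠ 2, so there is no saddle point; optimal play is mixed.
Let the row player play A with probability p. Expected payoff against 1: (-6)p + 2(1−p) = −8p + 2; against 2: 5p + (-3)(1−p) = 8p − 3.
Setting these equal: −8p + 2 = 8p − 3 ⇒ −16p = -5 ⇒ p = 5/16, and the value is (-8)·(5/16) + 2 = -1/2.
For the column player: with q = P(1), equating A's and B's payoffs gives −11q + 5 = 5q − 3 ⇒ q = 1/2.

1/2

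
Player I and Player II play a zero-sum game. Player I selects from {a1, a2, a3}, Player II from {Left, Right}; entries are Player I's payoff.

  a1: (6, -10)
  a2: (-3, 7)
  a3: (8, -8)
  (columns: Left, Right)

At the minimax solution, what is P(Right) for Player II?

11/26

Row minima: a1 → -10, a2 → -3, a3 → -8; maximin = -3.
Column maxima: Left → 8, Right → 7; minimax = 7.
-3 ≠ 7, so there is no saddle point; optimal play is mixed.
a1 is strictly dominated by a3, so Player I never plays it.
On the remaining 2×2 (a2, a3 vs Left, Right):
Let Player I play a2 with probability p. Expected payoff against Left: (-3)p + 8(1−p) = −11p + 8; against Right: 7p + (-8)(1−p) = 15p − 8.
Setting these equal: −11p + 8 = 15p − 8 ⇒ −26p = -16 ⇒ p = 8/13, and the value is (-11)·(8/13) + 8 = 16/13.
For Player II: with q = P(Left), equating a2's and a3's payoffs gives −10q + 7 = 16q − 8 ⇒ q = 15/26.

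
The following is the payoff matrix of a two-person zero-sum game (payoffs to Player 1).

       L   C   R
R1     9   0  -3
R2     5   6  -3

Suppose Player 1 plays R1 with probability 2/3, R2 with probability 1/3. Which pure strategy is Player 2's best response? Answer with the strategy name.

If Player 2 plays L, Player 1's expected payoff is (2/3)·9 + (1/3)·5 = 23/3.
If Player 2 plays C, Player 1's expected payoff is (2/3)·0 + (1/3)·6 = 2.
If Player 2 plays R, Player 1's expected payoff is (2/3)·(-3) + (1/3)·(-3) = -3.
Player 2 minimizes Player 1's payoff; the smallest is -3, so the best response is R.

R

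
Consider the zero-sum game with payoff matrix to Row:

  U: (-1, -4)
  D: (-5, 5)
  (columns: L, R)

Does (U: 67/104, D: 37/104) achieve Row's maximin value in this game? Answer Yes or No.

No

Against L this mix gives (67/104)·(-1) + (37/104)·(-5) = -63/26.
Against R this mix gives (67/104)·(-4) + (37/104)·5 = -83/104.
Column will play L, holding Row to -63/26. Shifting weight toward the row that does better against L would raise this floor (the equalizing mix achieves -25/13 against both L and R), so the proposed strategy is not optimal.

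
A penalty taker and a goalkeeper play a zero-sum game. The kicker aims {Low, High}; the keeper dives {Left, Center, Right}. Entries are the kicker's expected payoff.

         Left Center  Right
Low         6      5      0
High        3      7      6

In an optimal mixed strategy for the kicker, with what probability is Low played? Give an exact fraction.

Row minima: Low → 0, High → 3; maximin = 3.
Column maxima: Left → 6, Center → 7, Right → 6; minimax = 6.
3 ≠ 6, so there is no saddle point; optimal play is mixed.
Center is strictly dominated by Right (it gives the kicker strictly more in every row), so the keeper never plays it.
On the remaining 2×2 (Low, High vs Left, Right):
Let the kicker play Low with probability p. Expected payoff against Left: 6p + 3(1−p) = 3p + 3; against Right: 0p + 6(1−p) = −6p + 6.
Setting these equal: 3p + 3 = −6p + 6 ⇒ 9p = 3 ⇒ p = 1/3, and the value is (3)·(1/3) + 3 = 4.
For the keeper: with q = P(Left), equating Low's and High's payoffs gives 6q = −3q + 6 ⇒ q = 2/3.

1/3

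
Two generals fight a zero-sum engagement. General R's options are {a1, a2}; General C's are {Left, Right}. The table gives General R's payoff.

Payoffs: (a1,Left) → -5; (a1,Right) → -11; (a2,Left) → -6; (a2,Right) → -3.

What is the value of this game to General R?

-17/3

Row minima: a1 → -11, a2 → -6; maximin = -6.
Column maxima: Left → -5, Right → -3; minimax = -5.
-6 ≠ -5, so there is no saddle point; optimal play is mixed.
Let General R play a1 with probability p. Expected payoff against Left: (-5)p + (-6)(1−p) = p − 6; against Right: (-11)p + (-3)(1−p) = −8p − 3.
Setting these equal: p − 6 = −8p − 3 ⇒ 9p = 3 ⇒ p = 1/3, and the value is (1)·(1/3) − 6 = -17/3.
For General C: with q = P(Left), equating a1's and a2's payoffs gives 6q − 11 = −3q − 3 ⇒ q = 8/9.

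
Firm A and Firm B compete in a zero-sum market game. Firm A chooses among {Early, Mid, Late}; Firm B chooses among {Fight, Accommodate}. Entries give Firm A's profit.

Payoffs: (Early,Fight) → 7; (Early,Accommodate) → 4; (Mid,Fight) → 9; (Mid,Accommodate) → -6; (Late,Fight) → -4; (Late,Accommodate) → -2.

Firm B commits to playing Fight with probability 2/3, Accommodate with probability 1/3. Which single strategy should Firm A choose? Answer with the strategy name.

Expected payoff of Early: (2/3)·7 + (1/3)·4 = 6.
Expected payoff of Mid: (2/3)·9 + (1/3)·(-6) = 4.
Expected payoff of Late: (2/3)·(-4) + (1/3)·(-2) = -10/3.
The largest is 6, so Firm A's best response is Early.

Early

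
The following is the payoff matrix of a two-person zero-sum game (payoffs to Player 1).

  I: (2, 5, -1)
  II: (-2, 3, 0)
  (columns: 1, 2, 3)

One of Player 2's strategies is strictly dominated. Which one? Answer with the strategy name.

1 holds Player 1's payoff strictly below 2 in every row: 2 < 5, -2 < 3.
So 2 is strictly dominated for Player 2.

2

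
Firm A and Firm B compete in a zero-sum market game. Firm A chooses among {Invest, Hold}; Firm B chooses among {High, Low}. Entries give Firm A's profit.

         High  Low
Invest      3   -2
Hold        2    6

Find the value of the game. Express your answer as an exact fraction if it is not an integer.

22/9

Row minima: Invest → -2, Hold → 2; maximin = 2.
Column maxima: High → 3, Low → 6; minimax = 3.
2 ≠ 3, so there is no saddle point; optimal play is mixed.
Let Firm A play Invest with probability p. Expected payoff against High: 3p + 2(1−p) = p + 2; against Low: (-2)p + 6(1−p) = −8p + 6.
Setting these equal: p + 2 = −8p + 6 ⇒ 9p = 4 ⇒ p = 4/9, and the value is (1)·(4/9) + 2 = 22/9.
For Firm B: with q = P(High), equating Invest's and Hold's payoffs gives 5q − 2 = −4q + 6 ⇒ q = 8/9.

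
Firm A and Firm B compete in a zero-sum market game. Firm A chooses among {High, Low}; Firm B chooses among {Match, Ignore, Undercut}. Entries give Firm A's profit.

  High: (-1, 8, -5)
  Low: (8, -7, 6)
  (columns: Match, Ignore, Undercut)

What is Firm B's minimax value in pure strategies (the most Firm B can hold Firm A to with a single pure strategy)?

Column maxima: Match → 8, Ignore → 8, Undercut → 6.
The smallest of these is 6.

6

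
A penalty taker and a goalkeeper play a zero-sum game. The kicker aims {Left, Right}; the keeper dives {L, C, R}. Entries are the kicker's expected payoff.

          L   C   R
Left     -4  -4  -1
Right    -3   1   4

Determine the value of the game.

-3

Row minima: Left → -4, Right → -3; maximin = -3.
Column maxima: L → -3, C → 1, R → 4; minimax = -3.
Since maximin = minimax = -3, there is a saddle point and the value is -3.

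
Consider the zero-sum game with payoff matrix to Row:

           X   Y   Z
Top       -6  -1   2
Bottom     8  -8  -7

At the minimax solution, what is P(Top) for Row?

16/21

Row minima: Top → -6, Bottom → -8; maximin = -6.
Column maxima: X → 8, Y → -1, Z → 2; minimax = -1.
-6 ≠ -1, so there is no saddle point; optimal play is mixed.
Z is strictly dominated by Y (it gives Row strictly more in every row), so Column never plays it.
On the remaining 2×2 (Top, Bottom vs X, Y):
Let Row play Top with probability p. Expected payoff against X: (-6)p + 8(1−p) = −14p + 8; against Y: (-1)p + (-8)(1−p) = 7p − 8.
Setting these equal: −14p + 8 = 7p − 8 ⇒ −21p = -16 ⇒ p = 16/21, and the value is (-14)·(16/21) + 8 = -8/3.
For Column: with q = P(X), equating Top's and Bottom's payoffs gives −5q − 1 = 16q − 8 ⇒ q = 1/3.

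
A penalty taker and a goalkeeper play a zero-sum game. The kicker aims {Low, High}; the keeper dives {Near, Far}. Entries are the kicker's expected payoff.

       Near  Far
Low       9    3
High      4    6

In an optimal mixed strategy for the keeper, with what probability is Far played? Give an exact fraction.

5/8

Row minima: Low → 3, High → 4; maximin = 4.
Column maxima: Near → 9, Far → 6; minimax = 6.
4 ≠ 6, so there is no saddle point; optimal play is mixed.
Let the kicker play Low with probability p. Expected payoff against Near: 9p + 4(1−p) = 5p + 4; against Far: 3p + 6(1−p) = −3p + 6.
Setting these equal: 5p + 4 = −3p + 6 ⇒ 8p = 2 ⇒ p = 1/4, and the value is (5)·(1/4) + 4 = 21/4.
For the keeper: with q = P(Near), equating Low's and High's payoffs gives 6q + 3 = −2q + 6 ⇒ q = 3/8.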